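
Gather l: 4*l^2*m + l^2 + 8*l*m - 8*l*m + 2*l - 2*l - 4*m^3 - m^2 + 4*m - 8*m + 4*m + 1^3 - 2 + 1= l^2*(4*m + 1) - 4*m^3 - m^2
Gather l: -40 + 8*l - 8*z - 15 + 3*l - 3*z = 11*l - 11*z - 55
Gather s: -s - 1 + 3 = 2 - s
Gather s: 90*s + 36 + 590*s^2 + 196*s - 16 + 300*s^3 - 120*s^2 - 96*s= 300*s^3 + 470*s^2 + 190*s + 20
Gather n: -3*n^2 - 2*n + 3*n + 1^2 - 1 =-3*n^2 + n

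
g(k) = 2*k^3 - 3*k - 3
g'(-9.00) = 483.00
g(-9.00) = -1434.00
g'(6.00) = 213.00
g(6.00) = 411.00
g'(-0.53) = -1.31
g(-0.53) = -1.71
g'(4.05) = 95.42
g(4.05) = 117.71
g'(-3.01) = 51.36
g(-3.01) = -48.51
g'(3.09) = 54.29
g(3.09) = 46.74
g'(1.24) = 6.23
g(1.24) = -2.91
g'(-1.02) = 3.24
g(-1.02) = -2.06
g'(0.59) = -0.91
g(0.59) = -4.36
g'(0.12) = -2.91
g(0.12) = -3.36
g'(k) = 6*k^2 - 3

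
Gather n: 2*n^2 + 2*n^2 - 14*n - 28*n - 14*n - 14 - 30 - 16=4*n^2 - 56*n - 60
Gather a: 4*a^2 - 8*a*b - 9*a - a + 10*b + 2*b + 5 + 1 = 4*a^2 + a*(-8*b - 10) + 12*b + 6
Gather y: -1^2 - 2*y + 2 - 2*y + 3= 4 - 4*y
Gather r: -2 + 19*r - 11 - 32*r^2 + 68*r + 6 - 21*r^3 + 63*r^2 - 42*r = -21*r^3 + 31*r^2 + 45*r - 7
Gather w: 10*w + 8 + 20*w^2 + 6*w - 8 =20*w^2 + 16*w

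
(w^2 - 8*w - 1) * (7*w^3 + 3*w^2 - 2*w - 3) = 7*w^5 - 53*w^4 - 33*w^3 + 10*w^2 + 26*w + 3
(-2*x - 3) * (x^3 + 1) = -2*x^4 - 3*x^3 - 2*x - 3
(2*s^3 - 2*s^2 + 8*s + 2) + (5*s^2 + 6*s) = 2*s^3 + 3*s^2 + 14*s + 2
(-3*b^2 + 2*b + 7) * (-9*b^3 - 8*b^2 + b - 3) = 27*b^5 + 6*b^4 - 82*b^3 - 45*b^2 + b - 21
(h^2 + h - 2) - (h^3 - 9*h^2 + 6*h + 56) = -h^3 + 10*h^2 - 5*h - 58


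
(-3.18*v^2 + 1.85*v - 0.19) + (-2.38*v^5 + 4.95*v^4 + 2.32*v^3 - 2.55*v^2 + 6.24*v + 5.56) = -2.38*v^5 + 4.95*v^4 + 2.32*v^3 - 5.73*v^2 + 8.09*v + 5.37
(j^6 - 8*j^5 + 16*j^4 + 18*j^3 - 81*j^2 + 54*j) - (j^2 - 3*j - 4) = j^6 - 8*j^5 + 16*j^4 + 18*j^3 - 82*j^2 + 57*j + 4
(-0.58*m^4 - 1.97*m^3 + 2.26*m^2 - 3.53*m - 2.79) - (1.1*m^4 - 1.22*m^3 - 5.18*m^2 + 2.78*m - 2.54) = -1.68*m^4 - 0.75*m^3 + 7.44*m^2 - 6.31*m - 0.25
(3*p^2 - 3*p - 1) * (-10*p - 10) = -30*p^3 + 40*p + 10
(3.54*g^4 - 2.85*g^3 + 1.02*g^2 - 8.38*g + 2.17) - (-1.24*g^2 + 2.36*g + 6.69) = 3.54*g^4 - 2.85*g^3 + 2.26*g^2 - 10.74*g - 4.52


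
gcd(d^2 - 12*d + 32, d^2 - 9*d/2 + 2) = d - 4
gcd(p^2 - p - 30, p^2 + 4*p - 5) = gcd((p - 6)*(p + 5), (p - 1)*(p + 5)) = p + 5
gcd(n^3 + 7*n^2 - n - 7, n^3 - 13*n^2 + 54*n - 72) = 1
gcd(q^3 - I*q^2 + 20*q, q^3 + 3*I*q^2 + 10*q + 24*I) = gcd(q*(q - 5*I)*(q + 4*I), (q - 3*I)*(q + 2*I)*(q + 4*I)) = q + 4*I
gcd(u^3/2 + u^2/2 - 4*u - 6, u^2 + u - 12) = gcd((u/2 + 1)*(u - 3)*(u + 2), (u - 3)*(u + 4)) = u - 3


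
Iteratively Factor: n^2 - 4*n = (n - 4)*(n)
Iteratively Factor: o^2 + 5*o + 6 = (o + 3)*(o + 2)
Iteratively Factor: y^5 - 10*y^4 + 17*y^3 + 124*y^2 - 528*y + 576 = (y + 4)*(y^4 - 14*y^3 + 73*y^2 - 168*y + 144) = (y - 4)*(y + 4)*(y^3 - 10*y^2 + 33*y - 36) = (y - 4)*(y - 3)*(y + 4)*(y^2 - 7*y + 12) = (y - 4)*(y - 3)^2*(y + 4)*(y - 4)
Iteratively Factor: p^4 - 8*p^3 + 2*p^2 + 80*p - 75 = (p - 1)*(p^3 - 7*p^2 - 5*p + 75) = (p - 1)*(p + 3)*(p^2 - 10*p + 25) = (p - 5)*(p - 1)*(p + 3)*(p - 5)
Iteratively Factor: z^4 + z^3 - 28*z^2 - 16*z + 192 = (z + 4)*(z^3 - 3*z^2 - 16*z + 48) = (z - 4)*(z + 4)*(z^2 + z - 12) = (z - 4)*(z - 3)*(z + 4)*(z + 4)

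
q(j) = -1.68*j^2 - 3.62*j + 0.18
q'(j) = -3.36*j - 3.62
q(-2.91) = -3.51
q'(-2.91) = 6.16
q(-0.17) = 0.75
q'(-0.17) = -3.05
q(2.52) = -19.61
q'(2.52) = -12.09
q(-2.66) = -2.08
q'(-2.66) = 5.32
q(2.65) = -21.21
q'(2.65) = -12.52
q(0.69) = -3.12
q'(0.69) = -5.94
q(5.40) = -68.36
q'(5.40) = -21.76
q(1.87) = -12.46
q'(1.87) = -9.90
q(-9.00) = -103.32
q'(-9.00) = 26.62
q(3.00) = -25.80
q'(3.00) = -13.70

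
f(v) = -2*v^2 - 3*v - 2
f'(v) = -4*v - 3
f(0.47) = -3.85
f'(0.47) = -4.88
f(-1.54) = -2.12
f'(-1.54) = 3.16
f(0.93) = -6.52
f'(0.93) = -6.72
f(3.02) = -29.30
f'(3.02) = -15.08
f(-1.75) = -2.88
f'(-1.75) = 4.00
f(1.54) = -11.36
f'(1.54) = -9.16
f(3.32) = -34.00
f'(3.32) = -16.28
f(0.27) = -2.96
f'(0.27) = -4.08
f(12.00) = -326.00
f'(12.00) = -51.00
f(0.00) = -2.00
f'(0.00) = -3.00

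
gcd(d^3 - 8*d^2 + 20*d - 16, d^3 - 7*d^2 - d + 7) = 1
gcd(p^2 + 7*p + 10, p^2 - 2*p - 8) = p + 2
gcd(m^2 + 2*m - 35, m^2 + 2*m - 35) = m^2 + 2*m - 35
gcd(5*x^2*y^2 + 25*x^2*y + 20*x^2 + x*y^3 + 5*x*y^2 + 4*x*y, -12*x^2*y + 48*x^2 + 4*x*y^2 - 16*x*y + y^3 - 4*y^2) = 1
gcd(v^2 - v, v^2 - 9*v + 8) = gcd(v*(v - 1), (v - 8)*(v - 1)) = v - 1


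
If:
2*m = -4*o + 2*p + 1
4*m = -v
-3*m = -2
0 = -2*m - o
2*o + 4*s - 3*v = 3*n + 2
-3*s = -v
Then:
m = 2/3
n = -2/27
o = -4/3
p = -5/2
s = -8/9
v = -8/3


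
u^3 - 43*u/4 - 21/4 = (u - 7/2)*(u + 1/2)*(u + 3)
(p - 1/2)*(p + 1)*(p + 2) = p^3 + 5*p^2/2 + p/2 - 1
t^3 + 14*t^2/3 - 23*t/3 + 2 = (t - 1)*(t - 1/3)*(t + 6)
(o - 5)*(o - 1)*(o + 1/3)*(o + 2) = o^4 - 11*o^3/3 - 25*o^2/3 + 23*o/3 + 10/3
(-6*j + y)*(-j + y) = 6*j^2 - 7*j*y + y^2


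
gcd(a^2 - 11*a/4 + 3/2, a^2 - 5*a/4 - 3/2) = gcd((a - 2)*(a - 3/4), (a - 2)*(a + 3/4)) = a - 2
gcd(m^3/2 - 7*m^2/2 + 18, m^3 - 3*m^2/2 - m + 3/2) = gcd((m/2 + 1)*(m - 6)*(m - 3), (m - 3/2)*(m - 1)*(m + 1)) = 1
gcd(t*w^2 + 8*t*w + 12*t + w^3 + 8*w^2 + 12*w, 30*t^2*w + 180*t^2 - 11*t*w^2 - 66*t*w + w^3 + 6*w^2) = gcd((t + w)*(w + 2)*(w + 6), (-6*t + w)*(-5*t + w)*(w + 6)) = w + 6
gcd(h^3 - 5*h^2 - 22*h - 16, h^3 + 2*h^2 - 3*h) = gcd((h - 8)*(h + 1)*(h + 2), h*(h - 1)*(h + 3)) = 1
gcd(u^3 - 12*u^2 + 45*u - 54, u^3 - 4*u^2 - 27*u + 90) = u^2 - 9*u + 18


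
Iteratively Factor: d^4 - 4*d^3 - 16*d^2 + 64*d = (d)*(d^3 - 4*d^2 - 16*d + 64) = d*(d + 4)*(d^2 - 8*d + 16) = d*(d - 4)*(d + 4)*(d - 4)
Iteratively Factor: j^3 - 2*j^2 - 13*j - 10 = (j + 2)*(j^2 - 4*j - 5) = (j - 5)*(j + 2)*(j + 1)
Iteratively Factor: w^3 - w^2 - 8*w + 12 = (w - 2)*(w^2 + w - 6) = (w - 2)*(w + 3)*(w - 2)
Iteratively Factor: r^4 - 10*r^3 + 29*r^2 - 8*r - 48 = (r - 4)*(r^3 - 6*r^2 + 5*r + 12) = (r - 4)*(r - 3)*(r^2 - 3*r - 4) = (r - 4)*(r - 3)*(r + 1)*(r - 4)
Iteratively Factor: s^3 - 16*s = (s)*(s^2 - 16) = s*(s - 4)*(s + 4)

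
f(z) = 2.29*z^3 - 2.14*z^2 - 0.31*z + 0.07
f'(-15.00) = 1609.64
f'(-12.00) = 1040.33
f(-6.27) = -646.58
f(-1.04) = -4.50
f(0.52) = -0.35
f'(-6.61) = 328.15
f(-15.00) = -8205.53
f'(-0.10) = 0.19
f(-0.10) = 0.08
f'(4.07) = 96.07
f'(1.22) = 4.69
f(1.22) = 0.66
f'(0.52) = -0.68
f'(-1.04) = 11.57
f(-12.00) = -4261.49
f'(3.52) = 69.75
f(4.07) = 117.75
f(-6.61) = -752.74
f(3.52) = 72.34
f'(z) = 6.87*z^2 - 4.28*z - 0.31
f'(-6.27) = 296.61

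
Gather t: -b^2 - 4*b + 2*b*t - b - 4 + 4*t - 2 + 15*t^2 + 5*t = -b^2 - 5*b + 15*t^2 + t*(2*b + 9) - 6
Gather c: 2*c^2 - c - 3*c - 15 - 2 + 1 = 2*c^2 - 4*c - 16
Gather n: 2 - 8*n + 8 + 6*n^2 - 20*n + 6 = 6*n^2 - 28*n + 16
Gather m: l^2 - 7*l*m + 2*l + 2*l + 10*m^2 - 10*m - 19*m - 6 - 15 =l^2 + 4*l + 10*m^2 + m*(-7*l - 29) - 21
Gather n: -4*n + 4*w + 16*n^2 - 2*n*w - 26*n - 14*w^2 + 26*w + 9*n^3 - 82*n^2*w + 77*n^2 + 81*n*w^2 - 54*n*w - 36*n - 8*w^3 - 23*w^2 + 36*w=9*n^3 + n^2*(93 - 82*w) + n*(81*w^2 - 56*w - 66) - 8*w^3 - 37*w^2 + 66*w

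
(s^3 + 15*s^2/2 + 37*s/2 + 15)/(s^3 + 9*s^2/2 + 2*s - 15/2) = (s + 2)/(s - 1)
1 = 1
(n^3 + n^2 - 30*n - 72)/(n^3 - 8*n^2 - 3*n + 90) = (n + 4)/(n - 5)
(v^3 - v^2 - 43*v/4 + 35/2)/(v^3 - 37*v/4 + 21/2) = (2*v - 5)/(2*v - 3)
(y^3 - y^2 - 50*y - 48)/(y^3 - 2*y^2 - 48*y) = (y + 1)/y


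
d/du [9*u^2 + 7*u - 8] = 18*u + 7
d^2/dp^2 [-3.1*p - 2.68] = 0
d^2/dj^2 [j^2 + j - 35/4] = 2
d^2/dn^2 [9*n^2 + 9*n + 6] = 18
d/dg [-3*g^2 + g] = 1 - 6*g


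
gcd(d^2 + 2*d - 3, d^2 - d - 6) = 1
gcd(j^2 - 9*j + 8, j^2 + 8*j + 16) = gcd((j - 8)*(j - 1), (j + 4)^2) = 1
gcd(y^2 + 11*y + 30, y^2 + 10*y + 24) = y + 6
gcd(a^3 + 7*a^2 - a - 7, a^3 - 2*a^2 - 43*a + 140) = a + 7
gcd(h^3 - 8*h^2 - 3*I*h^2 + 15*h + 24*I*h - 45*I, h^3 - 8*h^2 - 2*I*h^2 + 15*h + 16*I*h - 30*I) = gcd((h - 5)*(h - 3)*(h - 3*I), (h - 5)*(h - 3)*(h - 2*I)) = h^2 - 8*h + 15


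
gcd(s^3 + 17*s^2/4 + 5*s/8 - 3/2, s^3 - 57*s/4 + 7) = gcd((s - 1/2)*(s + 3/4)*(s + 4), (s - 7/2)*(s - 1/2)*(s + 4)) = s^2 + 7*s/2 - 2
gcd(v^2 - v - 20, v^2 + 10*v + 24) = v + 4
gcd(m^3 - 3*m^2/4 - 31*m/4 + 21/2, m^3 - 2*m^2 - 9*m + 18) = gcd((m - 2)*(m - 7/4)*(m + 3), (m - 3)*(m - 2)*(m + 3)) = m^2 + m - 6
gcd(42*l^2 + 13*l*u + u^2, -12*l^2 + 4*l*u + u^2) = 6*l + u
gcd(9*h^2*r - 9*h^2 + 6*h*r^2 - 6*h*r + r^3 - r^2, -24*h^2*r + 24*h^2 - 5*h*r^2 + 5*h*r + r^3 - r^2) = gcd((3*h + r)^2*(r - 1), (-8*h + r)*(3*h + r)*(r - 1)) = 3*h*r - 3*h + r^2 - r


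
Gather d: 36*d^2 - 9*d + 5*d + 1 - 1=36*d^2 - 4*d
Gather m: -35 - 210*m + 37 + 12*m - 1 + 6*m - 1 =-192*m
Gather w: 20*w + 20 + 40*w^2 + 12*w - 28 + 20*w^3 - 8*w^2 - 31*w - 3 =20*w^3 + 32*w^2 + w - 11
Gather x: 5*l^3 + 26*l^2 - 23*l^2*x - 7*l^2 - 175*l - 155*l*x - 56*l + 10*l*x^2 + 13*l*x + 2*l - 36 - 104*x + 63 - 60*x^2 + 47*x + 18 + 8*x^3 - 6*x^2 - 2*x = 5*l^3 + 19*l^2 - 229*l + 8*x^3 + x^2*(10*l - 66) + x*(-23*l^2 - 142*l - 59) + 45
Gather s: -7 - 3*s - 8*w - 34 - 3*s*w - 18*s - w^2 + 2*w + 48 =s*(-3*w - 21) - w^2 - 6*w + 7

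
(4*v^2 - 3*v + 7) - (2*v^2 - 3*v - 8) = 2*v^2 + 15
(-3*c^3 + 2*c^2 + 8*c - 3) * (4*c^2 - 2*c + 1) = -12*c^5 + 14*c^4 + 25*c^3 - 26*c^2 + 14*c - 3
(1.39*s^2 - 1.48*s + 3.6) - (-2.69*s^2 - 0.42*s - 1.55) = 4.08*s^2 - 1.06*s + 5.15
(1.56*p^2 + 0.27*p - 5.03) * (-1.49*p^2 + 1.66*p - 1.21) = -2.3244*p^4 + 2.1873*p^3 + 6.0553*p^2 - 8.6765*p + 6.0863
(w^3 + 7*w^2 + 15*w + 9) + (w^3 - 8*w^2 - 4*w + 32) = 2*w^3 - w^2 + 11*w + 41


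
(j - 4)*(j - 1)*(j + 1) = j^3 - 4*j^2 - j + 4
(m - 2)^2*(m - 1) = m^3 - 5*m^2 + 8*m - 4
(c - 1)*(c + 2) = c^2 + c - 2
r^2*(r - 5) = r^3 - 5*r^2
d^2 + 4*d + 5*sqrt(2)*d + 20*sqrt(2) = (d + 4)*(d + 5*sqrt(2))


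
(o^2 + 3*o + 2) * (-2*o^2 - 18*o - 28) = -2*o^4 - 24*o^3 - 86*o^2 - 120*o - 56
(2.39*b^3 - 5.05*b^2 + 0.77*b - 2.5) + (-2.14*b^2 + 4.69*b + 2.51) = 2.39*b^3 - 7.19*b^2 + 5.46*b + 0.00999999999999979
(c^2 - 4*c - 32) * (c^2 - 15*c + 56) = c^4 - 19*c^3 + 84*c^2 + 256*c - 1792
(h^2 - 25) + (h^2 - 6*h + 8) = 2*h^2 - 6*h - 17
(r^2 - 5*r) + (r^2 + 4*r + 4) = 2*r^2 - r + 4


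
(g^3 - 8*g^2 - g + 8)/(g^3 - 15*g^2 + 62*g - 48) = (g + 1)/(g - 6)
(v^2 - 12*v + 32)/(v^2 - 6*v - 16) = (v - 4)/(v + 2)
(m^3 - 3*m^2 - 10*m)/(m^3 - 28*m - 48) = m*(m - 5)/(m^2 - 2*m - 24)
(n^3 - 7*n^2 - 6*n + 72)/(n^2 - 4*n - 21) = (n^2 - 10*n + 24)/(n - 7)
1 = 1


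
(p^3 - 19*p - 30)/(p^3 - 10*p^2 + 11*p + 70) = (p + 3)/(p - 7)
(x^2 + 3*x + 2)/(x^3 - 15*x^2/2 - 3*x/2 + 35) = 2*(x + 1)/(2*x^2 - 19*x + 35)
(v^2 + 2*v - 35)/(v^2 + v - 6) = (v^2 + 2*v - 35)/(v^2 + v - 6)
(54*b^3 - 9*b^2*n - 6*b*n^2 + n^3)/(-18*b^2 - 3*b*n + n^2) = -3*b + n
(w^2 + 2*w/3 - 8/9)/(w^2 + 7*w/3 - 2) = (w + 4/3)/(w + 3)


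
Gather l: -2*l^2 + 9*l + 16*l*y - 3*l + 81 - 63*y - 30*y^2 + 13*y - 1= -2*l^2 + l*(16*y + 6) - 30*y^2 - 50*y + 80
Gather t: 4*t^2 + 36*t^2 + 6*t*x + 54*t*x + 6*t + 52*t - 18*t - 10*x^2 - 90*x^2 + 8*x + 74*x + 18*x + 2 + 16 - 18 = 40*t^2 + t*(60*x + 40) - 100*x^2 + 100*x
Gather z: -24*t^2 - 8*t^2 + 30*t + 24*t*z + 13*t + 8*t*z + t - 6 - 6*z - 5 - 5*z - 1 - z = -32*t^2 + 44*t + z*(32*t - 12) - 12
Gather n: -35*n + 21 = 21 - 35*n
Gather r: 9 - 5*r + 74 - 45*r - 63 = 20 - 50*r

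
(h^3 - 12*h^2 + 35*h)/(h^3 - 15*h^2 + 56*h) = (h - 5)/(h - 8)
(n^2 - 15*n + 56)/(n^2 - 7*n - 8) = (n - 7)/(n + 1)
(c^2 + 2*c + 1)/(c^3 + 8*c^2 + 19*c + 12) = (c + 1)/(c^2 + 7*c + 12)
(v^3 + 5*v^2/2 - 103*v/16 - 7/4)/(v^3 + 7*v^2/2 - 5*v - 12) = (16*v^2 - 24*v - 7)/(8*(2*v^2 - v - 6))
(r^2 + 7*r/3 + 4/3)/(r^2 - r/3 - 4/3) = (3*r + 4)/(3*r - 4)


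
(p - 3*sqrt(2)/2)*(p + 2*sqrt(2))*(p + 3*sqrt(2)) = p^3 + 7*sqrt(2)*p^2/2 - 3*p - 18*sqrt(2)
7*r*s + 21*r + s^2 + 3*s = (7*r + s)*(s + 3)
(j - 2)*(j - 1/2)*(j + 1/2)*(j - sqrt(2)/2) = j^4 - 2*j^3 - sqrt(2)*j^3/2 - j^2/4 + sqrt(2)*j^2 + sqrt(2)*j/8 + j/2 - sqrt(2)/4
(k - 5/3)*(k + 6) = k^2 + 13*k/3 - 10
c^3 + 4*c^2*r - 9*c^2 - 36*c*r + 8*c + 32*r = (c - 8)*(c - 1)*(c + 4*r)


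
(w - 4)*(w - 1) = w^2 - 5*w + 4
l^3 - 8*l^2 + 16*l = l*(l - 4)^2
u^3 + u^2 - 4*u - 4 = (u - 2)*(u + 1)*(u + 2)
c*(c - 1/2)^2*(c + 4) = c^4 + 3*c^3 - 15*c^2/4 + c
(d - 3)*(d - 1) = d^2 - 4*d + 3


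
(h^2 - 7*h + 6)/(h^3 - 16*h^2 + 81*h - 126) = (h - 1)/(h^2 - 10*h + 21)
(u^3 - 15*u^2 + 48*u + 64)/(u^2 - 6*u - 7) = (u^2 - 16*u + 64)/(u - 7)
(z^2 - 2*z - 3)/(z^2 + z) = (z - 3)/z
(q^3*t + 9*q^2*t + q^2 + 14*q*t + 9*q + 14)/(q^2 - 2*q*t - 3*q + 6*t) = (q^3*t + 9*q^2*t + q^2 + 14*q*t + 9*q + 14)/(q^2 - 2*q*t - 3*q + 6*t)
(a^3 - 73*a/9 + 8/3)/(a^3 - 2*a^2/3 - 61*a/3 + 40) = (a^2 + 8*a/3 - 1)/(a^2 + 2*a - 15)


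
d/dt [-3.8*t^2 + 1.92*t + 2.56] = 1.92 - 7.6*t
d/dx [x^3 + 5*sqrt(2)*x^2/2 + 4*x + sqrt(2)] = 3*x^2 + 5*sqrt(2)*x + 4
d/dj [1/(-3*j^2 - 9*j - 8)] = 3*(2*j + 3)/(3*j^2 + 9*j + 8)^2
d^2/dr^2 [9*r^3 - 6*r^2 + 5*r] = 54*r - 12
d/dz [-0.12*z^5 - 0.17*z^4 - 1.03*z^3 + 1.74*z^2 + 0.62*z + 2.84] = -0.6*z^4 - 0.68*z^3 - 3.09*z^2 + 3.48*z + 0.62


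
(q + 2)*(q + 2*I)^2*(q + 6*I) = q^4 + 2*q^3 + 10*I*q^3 - 28*q^2 + 20*I*q^2 - 56*q - 24*I*q - 48*I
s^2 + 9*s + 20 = (s + 4)*(s + 5)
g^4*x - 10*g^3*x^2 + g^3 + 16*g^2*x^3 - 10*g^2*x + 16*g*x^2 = g*(g - 8*x)*(g - 2*x)*(g*x + 1)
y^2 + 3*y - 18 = (y - 3)*(y + 6)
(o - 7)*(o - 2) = o^2 - 9*o + 14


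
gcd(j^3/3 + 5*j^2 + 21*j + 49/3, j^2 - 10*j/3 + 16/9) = 1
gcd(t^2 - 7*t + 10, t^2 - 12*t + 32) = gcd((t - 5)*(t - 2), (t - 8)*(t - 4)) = 1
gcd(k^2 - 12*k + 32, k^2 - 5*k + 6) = 1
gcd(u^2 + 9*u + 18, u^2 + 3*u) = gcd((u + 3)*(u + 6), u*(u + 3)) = u + 3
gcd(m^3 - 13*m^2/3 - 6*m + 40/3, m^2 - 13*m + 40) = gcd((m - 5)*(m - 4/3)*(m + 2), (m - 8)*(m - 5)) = m - 5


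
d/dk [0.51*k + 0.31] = 0.510000000000000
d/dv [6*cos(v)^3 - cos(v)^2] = 2*(1 - 9*cos(v))*sin(v)*cos(v)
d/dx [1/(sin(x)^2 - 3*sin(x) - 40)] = (3 - 2*sin(x))*cos(x)/((sin(x) - 8)^2*(sin(x) + 5)^2)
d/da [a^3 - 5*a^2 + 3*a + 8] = 3*a^2 - 10*a + 3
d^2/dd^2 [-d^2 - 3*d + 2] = -2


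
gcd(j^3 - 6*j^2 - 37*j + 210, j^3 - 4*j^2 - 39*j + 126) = j^2 - j - 42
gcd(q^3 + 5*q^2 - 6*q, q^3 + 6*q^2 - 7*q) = q^2 - q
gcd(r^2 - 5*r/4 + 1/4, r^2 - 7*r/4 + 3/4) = r - 1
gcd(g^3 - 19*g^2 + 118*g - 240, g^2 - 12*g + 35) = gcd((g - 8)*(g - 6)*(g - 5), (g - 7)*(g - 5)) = g - 5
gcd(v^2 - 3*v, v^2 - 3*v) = v^2 - 3*v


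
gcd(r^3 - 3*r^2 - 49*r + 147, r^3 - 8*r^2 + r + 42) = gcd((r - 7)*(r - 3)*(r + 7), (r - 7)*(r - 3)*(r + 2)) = r^2 - 10*r + 21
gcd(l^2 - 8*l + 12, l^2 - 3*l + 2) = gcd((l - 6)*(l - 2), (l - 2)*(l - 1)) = l - 2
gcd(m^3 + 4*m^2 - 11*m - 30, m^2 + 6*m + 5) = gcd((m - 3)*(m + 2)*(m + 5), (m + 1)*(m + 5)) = m + 5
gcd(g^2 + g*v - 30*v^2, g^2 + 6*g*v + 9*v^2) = 1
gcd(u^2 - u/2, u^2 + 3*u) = u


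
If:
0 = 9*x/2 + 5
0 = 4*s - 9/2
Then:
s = 9/8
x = -10/9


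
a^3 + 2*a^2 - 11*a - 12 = (a - 3)*(a + 1)*(a + 4)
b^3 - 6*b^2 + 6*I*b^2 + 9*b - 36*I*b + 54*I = (b - 3)^2*(b + 6*I)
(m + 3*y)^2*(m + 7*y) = m^3 + 13*m^2*y + 51*m*y^2 + 63*y^3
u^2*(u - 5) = u^3 - 5*u^2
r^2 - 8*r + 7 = (r - 7)*(r - 1)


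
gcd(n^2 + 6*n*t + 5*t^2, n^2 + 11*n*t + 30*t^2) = n + 5*t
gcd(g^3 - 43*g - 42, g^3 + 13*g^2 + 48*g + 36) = g^2 + 7*g + 6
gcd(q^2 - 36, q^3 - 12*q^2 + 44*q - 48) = q - 6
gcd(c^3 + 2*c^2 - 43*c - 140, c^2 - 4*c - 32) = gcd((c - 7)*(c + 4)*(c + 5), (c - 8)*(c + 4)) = c + 4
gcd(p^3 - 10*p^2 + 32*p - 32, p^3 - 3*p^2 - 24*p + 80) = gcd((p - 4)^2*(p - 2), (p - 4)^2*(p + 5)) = p^2 - 8*p + 16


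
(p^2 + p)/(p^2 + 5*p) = (p + 1)/(p + 5)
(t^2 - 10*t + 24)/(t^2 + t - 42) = (t - 4)/(t + 7)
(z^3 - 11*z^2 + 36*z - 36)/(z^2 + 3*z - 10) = (z^2 - 9*z + 18)/(z + 5)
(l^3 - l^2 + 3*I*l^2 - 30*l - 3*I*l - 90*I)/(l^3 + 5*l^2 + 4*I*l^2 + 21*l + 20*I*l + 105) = (l^2 + 3*l*(-2 + I) - 18*I)/(l^2 + 4*I*l + 21)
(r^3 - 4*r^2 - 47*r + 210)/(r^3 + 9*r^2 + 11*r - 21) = (r^2 - 11*r + 30)/(r^2 + 2*r - 3)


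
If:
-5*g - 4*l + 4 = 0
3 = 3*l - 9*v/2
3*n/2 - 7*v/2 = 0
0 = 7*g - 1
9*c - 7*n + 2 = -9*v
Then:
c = -181/567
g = 1/7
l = 23/28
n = -5/18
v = -5/42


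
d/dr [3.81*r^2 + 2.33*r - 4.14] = 7.62*r + 2.33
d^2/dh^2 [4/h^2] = 24/h^4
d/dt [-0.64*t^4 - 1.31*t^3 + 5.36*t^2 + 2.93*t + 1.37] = -2.56*t^3 - 3.93*t^2 + 10.72*t + 2.93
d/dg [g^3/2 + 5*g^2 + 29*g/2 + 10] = 3*g^2/2 + 10*g + 29/2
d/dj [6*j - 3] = 6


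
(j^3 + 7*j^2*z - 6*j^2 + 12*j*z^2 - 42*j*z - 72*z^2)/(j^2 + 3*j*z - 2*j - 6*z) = (j^2 + 4*j*z - 6*j - 24*z)/(j - 2)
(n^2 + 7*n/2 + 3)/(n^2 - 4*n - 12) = (n + 3/2)/(n - 6)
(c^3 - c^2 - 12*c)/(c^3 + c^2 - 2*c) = (c^2 - c - 12)/(c^2 + c - 2)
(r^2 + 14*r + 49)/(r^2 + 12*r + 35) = (r + 7)/(r + 5)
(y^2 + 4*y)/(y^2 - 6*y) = (y + 4)/(y - 6)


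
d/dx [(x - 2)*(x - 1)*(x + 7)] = 3*x^2 + 8*x - 19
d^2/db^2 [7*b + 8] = 0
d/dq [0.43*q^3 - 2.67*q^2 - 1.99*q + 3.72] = 1.29*q^2 - 5.34*q - 1.99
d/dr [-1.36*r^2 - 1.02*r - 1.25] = -2.72*r - 1.02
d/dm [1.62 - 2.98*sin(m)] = -2.98*cos(m)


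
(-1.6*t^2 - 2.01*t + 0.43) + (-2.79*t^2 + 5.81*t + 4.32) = -4.39*t^2 + 3.8*t + 4.75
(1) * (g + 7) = g + 7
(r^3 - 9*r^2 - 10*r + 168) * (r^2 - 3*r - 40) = r^5 - 12*r^4 - 23*r^3 + 558*r^2 - 104*r - 6720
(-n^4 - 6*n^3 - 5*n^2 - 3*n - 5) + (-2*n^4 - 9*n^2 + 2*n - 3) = -3*n^4 - 6*n^3 - 14*n^2 - n - 8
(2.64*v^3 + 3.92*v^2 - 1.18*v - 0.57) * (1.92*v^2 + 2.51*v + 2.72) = 5.0688*v^5 + 14.1528*v^4 + 14.7544*v^3 + 6.6062*v^2 - 4.6403*v - 1.5504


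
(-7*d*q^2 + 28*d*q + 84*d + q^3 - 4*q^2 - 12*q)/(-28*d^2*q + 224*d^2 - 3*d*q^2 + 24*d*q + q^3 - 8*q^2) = (q^2 - 4*q - 12)/(4*d*q - 32*d + q^2 - 8*q)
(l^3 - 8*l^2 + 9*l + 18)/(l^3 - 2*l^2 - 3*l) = (l - 6)/l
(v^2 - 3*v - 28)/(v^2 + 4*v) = (v - 7)/v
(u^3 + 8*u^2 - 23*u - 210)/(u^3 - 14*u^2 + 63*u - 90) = (u^2 + 13*u + 42)/(u^2 - 9*u + 18)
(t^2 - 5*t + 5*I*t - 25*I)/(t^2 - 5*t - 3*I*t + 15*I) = (t + 5*I)/(t - 3*I)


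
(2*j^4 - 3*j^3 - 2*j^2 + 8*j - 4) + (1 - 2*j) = 2*j^4 - 3*j^3 - 2*j^2 + 6*j - 3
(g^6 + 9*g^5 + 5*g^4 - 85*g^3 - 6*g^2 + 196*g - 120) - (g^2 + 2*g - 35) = g^6 + 9*g^5 + 5*g^4 - 85*g^3 - 7*g^2 + 194*g - 85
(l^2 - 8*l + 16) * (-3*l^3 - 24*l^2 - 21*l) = -3*l^5 + 123*l^3 - 216*l^2 - 336*l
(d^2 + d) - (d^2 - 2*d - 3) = 3*d + 3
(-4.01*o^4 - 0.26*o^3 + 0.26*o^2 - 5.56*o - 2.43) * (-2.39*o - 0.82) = 9.5839*o^5 + 3.9096*o^4 - 0.4082*o^3 + 13.0752*o^2 + 10.3669*o + 1.9926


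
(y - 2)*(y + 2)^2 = y^3 + 2*y^2 - 4*y - 8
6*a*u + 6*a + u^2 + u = (6*a + u)*(u + 1)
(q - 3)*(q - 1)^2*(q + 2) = q^4 - 3*q^3 - 3*q^2 + 11*q - 6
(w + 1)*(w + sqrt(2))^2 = w^3 + w^2 + 2*sqrt(2)*w^2 + 2*w + 2*sqrt(2)*w + 2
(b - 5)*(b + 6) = b^2 + b - 30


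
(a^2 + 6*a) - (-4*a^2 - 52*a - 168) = 5*a^2 + 58*a + 168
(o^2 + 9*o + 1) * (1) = o^2 + 9*o + 1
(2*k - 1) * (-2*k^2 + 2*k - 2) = -4*k^3 + 6*k^2 - 6*k + 2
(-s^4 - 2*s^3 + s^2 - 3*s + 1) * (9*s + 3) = -9*s^5 - 21*s^4 + 3*s^3 - 24*s^2 + 3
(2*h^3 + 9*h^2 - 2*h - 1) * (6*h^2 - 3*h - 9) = 12*h^5 + 48*h^4 - 57*h^3 - 81*h^2 + 21*h + 9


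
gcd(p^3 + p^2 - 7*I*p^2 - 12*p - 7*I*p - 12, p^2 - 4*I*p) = p - 4*I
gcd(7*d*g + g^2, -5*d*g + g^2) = g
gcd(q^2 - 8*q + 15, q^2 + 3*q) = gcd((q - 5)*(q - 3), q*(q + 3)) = 1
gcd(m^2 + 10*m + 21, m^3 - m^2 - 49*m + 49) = m + 7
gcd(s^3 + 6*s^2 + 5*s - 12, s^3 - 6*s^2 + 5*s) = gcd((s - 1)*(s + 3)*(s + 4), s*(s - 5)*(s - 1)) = s - 1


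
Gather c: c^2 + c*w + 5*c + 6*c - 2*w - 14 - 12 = c^2 + c*(w + 11) - 2*w - 26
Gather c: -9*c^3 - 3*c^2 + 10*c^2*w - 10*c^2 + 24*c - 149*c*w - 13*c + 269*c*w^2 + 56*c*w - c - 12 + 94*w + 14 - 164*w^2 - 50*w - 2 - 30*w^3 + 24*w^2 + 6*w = -9*c^3 + c^2*(10*w - 13) + c*(269*w^2 - 93*w + 10) - 30*w^3 - 140*w^2 + 50*w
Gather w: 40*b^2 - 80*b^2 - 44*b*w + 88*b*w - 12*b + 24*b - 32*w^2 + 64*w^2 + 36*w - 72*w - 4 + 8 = -40*b^2 + 12*b + 32*w^2 + w*(44*b - 36) + 4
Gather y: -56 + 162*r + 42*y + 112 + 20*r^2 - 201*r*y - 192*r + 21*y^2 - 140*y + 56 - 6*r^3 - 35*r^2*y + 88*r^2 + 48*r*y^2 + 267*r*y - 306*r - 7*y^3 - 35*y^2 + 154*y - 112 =-6*r^3 + 108*r^2 - 336*r - 7*y^3 + y^2*(48*r - 14) + y*(-35*r^2 + 66*r + 56)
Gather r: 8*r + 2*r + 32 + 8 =10*r + 40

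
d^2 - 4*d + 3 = (d - 3)*(d - 1)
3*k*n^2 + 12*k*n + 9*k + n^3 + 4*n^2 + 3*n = (3*k + n)*(n + 1)*(n + 3)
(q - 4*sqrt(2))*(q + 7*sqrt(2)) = q^2 + 3*sqrt(2)*q - 56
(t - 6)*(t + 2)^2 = t^3 - 2*t^2 - 20*t - 24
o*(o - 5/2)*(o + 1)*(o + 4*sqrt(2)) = o^4 - 3*o^3/2 + 4*sqrt(2)*o^3 - 6*sqrt(2)*o^2 - 5*o^2/2 - 10*sqrt(2)*o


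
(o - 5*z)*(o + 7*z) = o^2 + 2*o*z - 35*z^2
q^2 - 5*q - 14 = (q - 7)*(q + 2)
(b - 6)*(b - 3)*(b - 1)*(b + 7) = b^4 - 3*b^3 - 43*b^2 + 171*b - 126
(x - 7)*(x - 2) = x^2 - 9*x + 14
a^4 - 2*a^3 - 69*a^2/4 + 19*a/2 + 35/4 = (a - 5)*(a - 1)*(a + 1/2)*(a + 7/2)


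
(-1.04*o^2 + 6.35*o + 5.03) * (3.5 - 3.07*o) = 3.1928*o^3 - 23.1345*o^2 + 6.7829*o + 17.605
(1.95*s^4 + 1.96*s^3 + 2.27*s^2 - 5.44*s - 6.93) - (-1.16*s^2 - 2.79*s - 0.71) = 1.95*s^4 + 1.96*s^3 + 3.43*s^2 - 2.65*s - 6.22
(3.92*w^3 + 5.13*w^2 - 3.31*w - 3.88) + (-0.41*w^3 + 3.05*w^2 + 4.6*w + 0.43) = 3.51*w^3 + 8.18*w^2 + 1.29*w - 3.45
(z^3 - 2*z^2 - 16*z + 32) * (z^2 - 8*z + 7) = z^5 - 10*z^4 + 7*z^3 + 146*z^2 - 368*z + 224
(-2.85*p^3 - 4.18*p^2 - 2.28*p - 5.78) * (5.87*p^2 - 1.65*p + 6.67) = -16.7295*p^5 - 19.8341*p^4 - 25.4961*p^3 - 58.0472*p^2 - 5.6706*p - 38.5526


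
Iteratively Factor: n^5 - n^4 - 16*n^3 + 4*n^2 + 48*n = (n - 2)*(n^4 + n^3 - 14*n^2 - 24*n) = n*(n - 2)*(n^3 + n^2 - 14*n - 24) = n*(n - 2)*(n + 3)*(n^2 - 2*n - 8) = n*(n - 4)*(n - 2)*(n + 3)*(n + 2)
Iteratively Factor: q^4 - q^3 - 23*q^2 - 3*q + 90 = (q + 3)*(q^3 - 4*q^2 - 11*q + 30) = (q - 2)*(q + 3)*(q^2 - 2*q - 15) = (q - 2)*(q + 3)^2*(q - 5)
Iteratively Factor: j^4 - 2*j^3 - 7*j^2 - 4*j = (j)*(j^3 - 2*j^2 - 7*j - 4) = j*(j - 4)*(j^2 + 2*j + 1) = j*(j - 4)*(j + 1)*(j + 1)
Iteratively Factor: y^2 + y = (y + 1)*(y)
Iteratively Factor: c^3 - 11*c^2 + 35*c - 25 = (c - 5)*(c^2 - 6*c + 5) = (c - 5)^2*(c - 1)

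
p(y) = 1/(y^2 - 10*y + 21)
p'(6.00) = -0.22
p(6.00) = -0.33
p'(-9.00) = 0.00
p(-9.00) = 0.01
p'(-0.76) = 0.01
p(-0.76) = 0.03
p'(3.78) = 0.39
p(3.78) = -0.40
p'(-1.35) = 0.01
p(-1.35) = 0.03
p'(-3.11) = 0.00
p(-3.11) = 0.02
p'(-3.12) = 0.00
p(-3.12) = 0.02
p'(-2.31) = 0.01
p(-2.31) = 0.02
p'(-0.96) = 0.01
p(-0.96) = 0.03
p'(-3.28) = 0.00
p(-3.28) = 0.02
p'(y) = (10 - 2*y)/(y^2 - 10*y + 21)^2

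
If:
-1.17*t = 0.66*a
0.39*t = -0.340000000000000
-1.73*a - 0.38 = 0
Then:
No Solution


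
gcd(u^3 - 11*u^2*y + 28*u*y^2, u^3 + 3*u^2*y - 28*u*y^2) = -u^2 + 4*u*y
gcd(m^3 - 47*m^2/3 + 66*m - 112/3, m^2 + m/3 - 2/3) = m - 2/3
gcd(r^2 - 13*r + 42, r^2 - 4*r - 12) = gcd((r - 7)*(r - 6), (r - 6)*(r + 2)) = r - 6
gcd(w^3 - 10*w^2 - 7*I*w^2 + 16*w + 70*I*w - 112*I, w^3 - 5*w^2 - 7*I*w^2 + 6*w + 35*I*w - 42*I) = w^2 + w*(-2 - 7*I) + 14*I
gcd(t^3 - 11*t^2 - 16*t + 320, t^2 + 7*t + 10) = t + 5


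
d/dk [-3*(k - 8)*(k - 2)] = 30 - 6*k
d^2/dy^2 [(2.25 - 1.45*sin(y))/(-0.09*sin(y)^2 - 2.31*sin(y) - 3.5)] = (-0.011745*sin(y)^5 + 0.374355*sin(y)^4 + 4.167315*sin(y)^3 + 20.785125*sin(y)^2 - 41.5009*sin(y) - 46.04145)/(0.09*sin(y)^2 + 2.31*sin(y) + 3.5)^3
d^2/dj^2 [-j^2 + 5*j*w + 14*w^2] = -2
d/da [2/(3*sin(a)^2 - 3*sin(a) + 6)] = 2*(1 - 2*sin(a))*cos(a)/(3*(sin(a)^2 - sin(a) + 2)^2)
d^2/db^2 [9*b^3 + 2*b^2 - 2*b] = 54*b + 4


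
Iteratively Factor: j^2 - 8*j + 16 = (j - 4)*(j - 4)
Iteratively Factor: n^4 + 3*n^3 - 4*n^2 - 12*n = (n - 2)*(n^3 + 5*n^2 + 6*n) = (n - 2)*(n + 3)*(n^2 + 2*n) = n*(n - 2)*(n + 3)*(n + 2)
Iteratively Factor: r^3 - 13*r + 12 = (r - 3)*(r^2 + 3*r - 4) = (r - 3)*(r - 1)*(r + 4)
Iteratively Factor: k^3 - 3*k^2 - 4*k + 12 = (k + 2)*(k^2 - 5*k + 6) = (k - 3)*(k + 2)*(k - 2)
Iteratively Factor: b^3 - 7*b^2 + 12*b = (b)*(b^2 - 7*b + 12) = b*(b - 4)*(b - 3)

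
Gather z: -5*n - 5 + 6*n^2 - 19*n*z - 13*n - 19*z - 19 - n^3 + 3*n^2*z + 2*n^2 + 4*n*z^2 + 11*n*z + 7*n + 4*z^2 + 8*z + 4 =-n^3 + 8*n^2 - 11*n + z^2*(4*n + 4) + z*(3*n^2 - 8*n - 11) - 20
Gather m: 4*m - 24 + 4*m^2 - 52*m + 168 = 4*m^2 - 48*m + 144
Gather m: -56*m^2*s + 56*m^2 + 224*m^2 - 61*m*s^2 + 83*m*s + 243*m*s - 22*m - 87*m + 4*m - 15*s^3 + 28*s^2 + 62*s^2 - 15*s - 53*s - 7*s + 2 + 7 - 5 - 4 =m^2*(280 - 56*s) + m*(-61*s^2 + 326*s - 105) - 15*s^3 + 90*s^2 - 75*s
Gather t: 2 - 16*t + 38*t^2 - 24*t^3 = -24*t^3 + 38*t^2 - 16*t + 2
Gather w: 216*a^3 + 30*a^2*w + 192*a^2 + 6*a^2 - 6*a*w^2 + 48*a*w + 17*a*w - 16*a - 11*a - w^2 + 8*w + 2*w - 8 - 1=216*a^3 + 198*a^2 - 27*a + w^2*(-6*a - 1) + w*(30*a^2 + 65*a + 10) - 9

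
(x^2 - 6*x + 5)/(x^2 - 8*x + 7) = (x - 5)/(x - 7)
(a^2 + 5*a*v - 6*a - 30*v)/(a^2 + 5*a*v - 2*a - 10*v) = (a - 6)/(a - 2)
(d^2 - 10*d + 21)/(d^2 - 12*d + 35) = (d - 3)/(d - 5)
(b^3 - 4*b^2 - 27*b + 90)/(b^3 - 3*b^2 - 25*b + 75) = (b - 6)/(b - 5)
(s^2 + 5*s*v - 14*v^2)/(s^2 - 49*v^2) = (s - 2*v)/(s - 7*v)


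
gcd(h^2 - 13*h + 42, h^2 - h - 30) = h - 6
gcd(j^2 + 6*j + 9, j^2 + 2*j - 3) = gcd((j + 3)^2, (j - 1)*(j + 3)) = j + 3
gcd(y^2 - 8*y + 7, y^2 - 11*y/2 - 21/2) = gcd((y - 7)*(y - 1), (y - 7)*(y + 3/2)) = y - 7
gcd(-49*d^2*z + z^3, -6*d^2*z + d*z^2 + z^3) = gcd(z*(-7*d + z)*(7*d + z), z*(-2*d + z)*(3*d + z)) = z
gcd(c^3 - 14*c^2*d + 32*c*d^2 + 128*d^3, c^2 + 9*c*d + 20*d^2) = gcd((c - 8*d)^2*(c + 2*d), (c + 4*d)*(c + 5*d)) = 1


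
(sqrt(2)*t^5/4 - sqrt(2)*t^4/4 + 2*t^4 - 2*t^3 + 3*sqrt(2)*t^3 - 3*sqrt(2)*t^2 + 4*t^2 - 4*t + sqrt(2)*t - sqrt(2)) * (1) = sqrt(2)*t^5/4 - sqrt(2)*t^4/4 + 2*t^4 - 2*t^3 + 3*sqrt(2)*t^3 - 3*sqrt(2)*t^2 + 4*t^2 - 4*t + sqrt(2)*t - sqrt(2)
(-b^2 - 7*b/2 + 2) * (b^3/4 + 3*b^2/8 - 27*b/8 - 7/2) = -b^5/4 - 5*b^4/4 + 41*b^3/16 + 257*b^2/16 + 11*b/2 - 7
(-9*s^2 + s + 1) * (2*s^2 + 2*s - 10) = -18*s^4 - 16*s^3 + 94*s^2 - 8*s - 10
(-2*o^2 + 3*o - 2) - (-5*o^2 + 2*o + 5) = 3*o^2 + o - 7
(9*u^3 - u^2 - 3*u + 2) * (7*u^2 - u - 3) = 63*u^5 - 16*u^4 - 47*u^3 + 20*u^2 + 7*u - 6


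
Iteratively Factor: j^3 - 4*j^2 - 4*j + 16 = (j - 4)*(j^2 - 4) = (j - 4)*(j + 2)*(j - 2)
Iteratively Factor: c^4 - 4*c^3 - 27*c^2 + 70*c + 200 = (c + 2)*(c^3 - 6*c^2 - 15*c + 100) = (c - 5)*(c + 2)*(c^2 - c - 20) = (c - 5)^2*(c + 2)*(c + 4)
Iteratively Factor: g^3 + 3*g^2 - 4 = (g + 2)*(g^2 + g - 2) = (g + 2)^2*(g - 1)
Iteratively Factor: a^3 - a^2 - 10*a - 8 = (a - 4)*(a^2 + 3*a + 2) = (a - 4)*(a + 1)*(a + 2)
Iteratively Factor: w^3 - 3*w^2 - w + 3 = (w - 1)*(w^2 - 2*w - 3) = (w - 3)*(w - 1)*(w + 1)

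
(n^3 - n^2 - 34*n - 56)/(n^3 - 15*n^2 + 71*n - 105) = (n^2 + 6*n + 8)/(n^2 - 8*n + 15)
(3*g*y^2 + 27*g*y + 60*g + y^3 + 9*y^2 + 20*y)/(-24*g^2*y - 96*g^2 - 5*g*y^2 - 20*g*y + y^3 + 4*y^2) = (y + 5)/(-8*g + y)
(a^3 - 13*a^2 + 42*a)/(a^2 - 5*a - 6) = a*(a - 7)/(a + 1)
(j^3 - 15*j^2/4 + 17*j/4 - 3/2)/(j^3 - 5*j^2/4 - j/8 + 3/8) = 2*(j - 2)/(2*j + 1)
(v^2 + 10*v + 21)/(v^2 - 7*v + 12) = (v^2 + 10*v + 21)/(v^2 - 7*v + 12)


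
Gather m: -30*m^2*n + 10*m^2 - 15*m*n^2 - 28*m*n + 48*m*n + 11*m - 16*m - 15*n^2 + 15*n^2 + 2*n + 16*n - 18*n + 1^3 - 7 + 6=m^2*(10 - 30*n) + m*(-15*n^2 + 20*n - 5)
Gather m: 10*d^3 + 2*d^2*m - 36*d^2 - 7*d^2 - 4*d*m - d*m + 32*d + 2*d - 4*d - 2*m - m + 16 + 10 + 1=10*d^3 - 43*d^2 + 30*d + m*(2*d^2 - 5*d - 3) + 27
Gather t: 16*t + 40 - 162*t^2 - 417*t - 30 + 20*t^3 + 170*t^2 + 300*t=20*t^3 + 8*t^2 - 101*t + 10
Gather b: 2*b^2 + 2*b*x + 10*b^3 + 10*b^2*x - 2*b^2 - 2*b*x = 10*b^3 + 10*b^2*x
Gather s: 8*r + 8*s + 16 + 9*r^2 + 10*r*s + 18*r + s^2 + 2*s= 9*r^2 + 26*r + s^2 + s*(10*r + 10) + 16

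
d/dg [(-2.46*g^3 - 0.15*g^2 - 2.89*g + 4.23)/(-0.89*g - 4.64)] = (4.3788*g^3 + 34.3767*g^2 + 1.392*g + 17.1743)/(0.7921*g^2 + 8.2592*g + 21.5296)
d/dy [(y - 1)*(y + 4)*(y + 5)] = 3*y^2 + 16*y + 11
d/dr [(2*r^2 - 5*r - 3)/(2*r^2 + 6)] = (5*r^2 + 18*r - 15)/(2*(r^4 + 6*r^2 + 9))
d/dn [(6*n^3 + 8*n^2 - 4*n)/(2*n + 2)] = (6*n^3 + 13*n^2 + 8*n - 2)/(n^2 + 2*n + 1)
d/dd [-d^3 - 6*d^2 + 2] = 3*d*(-d - 4)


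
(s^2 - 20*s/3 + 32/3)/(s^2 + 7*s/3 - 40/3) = (s - 4)/(s + 5)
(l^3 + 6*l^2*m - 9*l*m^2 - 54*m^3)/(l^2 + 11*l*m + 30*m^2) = (l^2 - 9*m^2)/(l + 5*m)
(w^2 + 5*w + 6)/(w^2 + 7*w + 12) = (w + 2)/(w + 4)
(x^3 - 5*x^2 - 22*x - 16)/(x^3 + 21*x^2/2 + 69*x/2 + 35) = 2*(x^2 - 7*x - 8)/(2*x^2 + 17*x + 35)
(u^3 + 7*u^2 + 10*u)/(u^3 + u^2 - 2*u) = (u + 5)/(u - 1)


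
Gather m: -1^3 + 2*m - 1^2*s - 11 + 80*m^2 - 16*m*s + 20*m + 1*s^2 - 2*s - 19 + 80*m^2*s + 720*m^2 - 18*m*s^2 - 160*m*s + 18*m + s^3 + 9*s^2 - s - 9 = m^2*(80*s + 800) + m*(-18*s^2 - 176*s + 40) + s^3 + 10*s^2 - 4*s - 40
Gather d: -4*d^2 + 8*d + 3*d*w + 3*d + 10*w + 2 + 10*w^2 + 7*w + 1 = -4*d^2 + d*(3*w + 11) + 10*w^2 + 17*w + 3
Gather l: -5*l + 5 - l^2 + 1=-l^2 - 5*l + 6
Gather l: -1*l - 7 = -l - 7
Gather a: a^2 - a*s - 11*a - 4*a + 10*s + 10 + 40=a^2 + a*(-s - 15) + 10*s + 50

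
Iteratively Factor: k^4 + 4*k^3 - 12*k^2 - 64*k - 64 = (k + 2)*(k^3 + 2*k^2 - 16*k - 32) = (k - 4)*(k + 2)*(k^2 + 6*k + 8) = (k - 4)*(k + 2)*(k + 4)*(k + 2)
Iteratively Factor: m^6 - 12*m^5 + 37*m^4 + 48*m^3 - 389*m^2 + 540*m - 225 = (m - 1)*(m^5 - 11*m^4 + 26*m^3 + 74*m^2 - 315*m + 225) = (m - 3)*(m - 1)*(m^4 - 8*m^3 + 2*m^2 + 80*m - 75) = (m - 3)*(m - 1)*(m + 3)*(m^3 - 11*m^2 + 35*m - 25) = (m - 3)*(m - 1)^2*(m + 3)*(m^2 - 10*m + 25) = (m - 5)*(m - 3)*(m - 1)^2*(m + 3)*(m - 5)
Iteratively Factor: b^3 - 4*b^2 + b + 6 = (b - 2)*(b^2 - 2*b - 3) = (b - 2)*(b + 1)*(b - 3)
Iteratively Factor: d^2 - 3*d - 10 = (d - 5)*(d + 2)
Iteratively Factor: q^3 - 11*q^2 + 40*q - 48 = (q - 4)*(q^2 - 7*q + 12) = (q - 4)^2*(q - 3)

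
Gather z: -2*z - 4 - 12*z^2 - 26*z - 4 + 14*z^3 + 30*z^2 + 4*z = 14*z^3 + 18*z^2 - 24*z - 8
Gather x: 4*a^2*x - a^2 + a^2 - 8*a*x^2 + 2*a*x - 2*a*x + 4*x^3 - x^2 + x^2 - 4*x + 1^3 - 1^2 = -8*a*x^2 + 4*x^3 + x*(4*a^2 - 4)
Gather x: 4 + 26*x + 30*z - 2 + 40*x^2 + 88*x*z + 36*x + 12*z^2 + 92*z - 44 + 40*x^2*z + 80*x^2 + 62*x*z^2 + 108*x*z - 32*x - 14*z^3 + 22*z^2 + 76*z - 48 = x^2*(40*z + 120) + x*(62*z^2 + 196*z + 30) - 14*z^3 + 34*z^2 + 198*z - 90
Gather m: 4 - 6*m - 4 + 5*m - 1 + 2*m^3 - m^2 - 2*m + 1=2*m^3 - m^2 - 3*m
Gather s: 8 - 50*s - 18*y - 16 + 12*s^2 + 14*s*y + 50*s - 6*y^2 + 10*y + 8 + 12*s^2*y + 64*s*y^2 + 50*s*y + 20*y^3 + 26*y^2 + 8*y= s^2*(12*y + 12) + s*(64*y^2 + 64*y) + 20*y^3 + 20*y^2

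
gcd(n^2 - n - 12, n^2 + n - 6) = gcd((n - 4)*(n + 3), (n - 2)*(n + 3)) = n + 3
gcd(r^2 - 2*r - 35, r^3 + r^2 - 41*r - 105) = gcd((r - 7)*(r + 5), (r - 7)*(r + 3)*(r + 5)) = r^2 - 2*r - 35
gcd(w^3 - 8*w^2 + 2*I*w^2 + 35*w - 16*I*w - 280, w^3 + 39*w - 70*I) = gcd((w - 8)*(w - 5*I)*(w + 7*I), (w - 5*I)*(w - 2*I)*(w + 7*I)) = w^2 + 2*I*w + 35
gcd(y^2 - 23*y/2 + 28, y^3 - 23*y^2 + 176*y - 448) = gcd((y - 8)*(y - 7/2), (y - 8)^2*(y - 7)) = y - 8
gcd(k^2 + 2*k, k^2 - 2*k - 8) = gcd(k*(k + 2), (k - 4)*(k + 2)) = k + 2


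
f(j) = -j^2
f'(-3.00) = 6.00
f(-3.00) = -9.00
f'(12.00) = -24.00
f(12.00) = -144.00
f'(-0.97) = 1.94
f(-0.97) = -0.94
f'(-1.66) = 3.32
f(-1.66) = -2.76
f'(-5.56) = 11.12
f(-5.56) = -30.91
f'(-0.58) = 1.16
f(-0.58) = -0.34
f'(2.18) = -4.36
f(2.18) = -4.75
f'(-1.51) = 3.02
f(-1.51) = -2.28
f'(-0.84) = 1.68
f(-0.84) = -0.71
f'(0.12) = -0.24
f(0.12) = -0.01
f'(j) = -2*j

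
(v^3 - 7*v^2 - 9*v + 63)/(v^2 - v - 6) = (v^2 - 4*v - 21)/(v + 2)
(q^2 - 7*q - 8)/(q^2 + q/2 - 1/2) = 2*(q - 8)/(2*q - 1)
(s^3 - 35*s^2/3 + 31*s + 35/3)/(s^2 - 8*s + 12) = (3*s^3 - 35*s^2 + 93*s + 35)/(3*(s^2 - 8*s + 12))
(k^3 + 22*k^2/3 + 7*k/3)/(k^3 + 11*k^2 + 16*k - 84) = k*(3*k + 1)/(3*(k^2 + 4*k - 12))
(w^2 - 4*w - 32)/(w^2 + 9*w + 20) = (w - 8)/(w + 5)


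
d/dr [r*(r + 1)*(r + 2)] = 3*r^2 + 6*r + 2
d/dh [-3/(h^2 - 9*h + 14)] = 3*(2*h - 9)/(h^2 - 9*h + 14)^2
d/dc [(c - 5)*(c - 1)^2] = (c - 1)*(3*c - 11)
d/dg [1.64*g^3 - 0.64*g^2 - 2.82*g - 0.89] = 4.92*g^2 - 1.28*g - 2.82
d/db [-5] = 0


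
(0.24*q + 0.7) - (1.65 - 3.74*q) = 3.98*q - 0.95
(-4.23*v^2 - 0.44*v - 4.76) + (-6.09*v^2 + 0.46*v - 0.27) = -10.32*v^2 + 0.02*v - 5.03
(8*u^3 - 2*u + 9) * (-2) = -16*u^3 + 4*u - 18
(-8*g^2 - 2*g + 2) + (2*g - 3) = -8*g^2 - 1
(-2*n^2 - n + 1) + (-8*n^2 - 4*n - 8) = -10*n^2 - 5*n - 7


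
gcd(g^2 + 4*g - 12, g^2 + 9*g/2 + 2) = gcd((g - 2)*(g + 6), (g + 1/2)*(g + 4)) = 1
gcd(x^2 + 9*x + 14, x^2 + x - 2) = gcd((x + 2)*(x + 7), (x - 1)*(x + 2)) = x + 2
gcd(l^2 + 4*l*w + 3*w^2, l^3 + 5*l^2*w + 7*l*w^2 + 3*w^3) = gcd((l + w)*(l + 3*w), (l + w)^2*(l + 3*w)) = l^2 + 4*l*w + 3*w^2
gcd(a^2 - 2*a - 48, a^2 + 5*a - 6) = a + 6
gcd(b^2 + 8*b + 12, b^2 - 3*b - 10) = b + 2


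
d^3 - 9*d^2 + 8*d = d*(d - 8)*(d - 1)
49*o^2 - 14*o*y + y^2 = (-7*o + y)^2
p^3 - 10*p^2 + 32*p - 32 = (p - 4)^2*(p - 2)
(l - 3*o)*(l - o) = l^2 - 4*l*o + 3*o^2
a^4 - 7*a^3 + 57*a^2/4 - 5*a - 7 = (a - 7/2)*(a - 2)^2*(a + 1/2)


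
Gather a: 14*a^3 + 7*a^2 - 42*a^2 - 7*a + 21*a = 14*a^3 - 35*a^2 + 14*a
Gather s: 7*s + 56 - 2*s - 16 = 5*s + 40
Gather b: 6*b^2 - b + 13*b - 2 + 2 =6*b^2 + 12*b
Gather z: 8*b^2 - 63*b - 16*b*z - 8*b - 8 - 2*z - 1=8*b^2 - 71*b + z*(-16*b - 2) - 9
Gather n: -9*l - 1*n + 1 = -9*l - n + 1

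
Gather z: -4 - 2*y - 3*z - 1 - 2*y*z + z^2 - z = -2*y + z^2 + z*(-2*y - 4) - 5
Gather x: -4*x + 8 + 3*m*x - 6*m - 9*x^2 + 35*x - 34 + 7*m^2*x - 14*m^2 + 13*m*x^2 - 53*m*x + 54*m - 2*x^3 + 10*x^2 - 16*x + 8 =-14*m^2 + 48*m - 2*x^3 + x^2*(13*m + 1) + x*(7*m^2 - 50*m + 15) - 18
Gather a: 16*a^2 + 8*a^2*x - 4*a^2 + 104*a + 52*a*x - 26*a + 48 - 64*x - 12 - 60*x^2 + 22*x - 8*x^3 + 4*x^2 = a^2*(8*x + 12) + a*(52*x + 78) - 8*x^3 - 56*x^2 - 42*x + 36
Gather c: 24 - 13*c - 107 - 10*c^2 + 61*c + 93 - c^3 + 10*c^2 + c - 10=-c^3 + 49*c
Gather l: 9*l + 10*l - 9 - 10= 19*l - 19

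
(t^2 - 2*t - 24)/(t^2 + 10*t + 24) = (t - 6)/(t + 6)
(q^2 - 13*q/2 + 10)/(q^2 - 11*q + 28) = (q - 5/2)/(q - 7)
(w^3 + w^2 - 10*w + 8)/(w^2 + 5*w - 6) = (w^2 + 2*w - 8)/(w + 6)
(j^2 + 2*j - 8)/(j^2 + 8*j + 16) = (j - 2)/(j + 4)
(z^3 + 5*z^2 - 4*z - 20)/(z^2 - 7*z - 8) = (-z^3 - 5*z^2 + 4*z + 20)/(-z^2 + 7*z + 8)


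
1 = 1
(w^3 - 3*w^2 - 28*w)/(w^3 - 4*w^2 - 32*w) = (w - 7)/(w - 8)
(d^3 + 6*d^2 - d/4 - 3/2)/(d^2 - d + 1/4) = (2*d^2 + 13*d + 6)/(2*d - 1)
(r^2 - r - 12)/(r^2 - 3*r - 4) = (r + 3)/(r + 1)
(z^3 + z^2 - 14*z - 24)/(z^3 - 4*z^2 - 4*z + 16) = (z + 3)/(z - 2)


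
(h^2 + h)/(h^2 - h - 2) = h/(h - 2)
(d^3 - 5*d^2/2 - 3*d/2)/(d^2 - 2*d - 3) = d*(2*d + 1)/(2*(d + 1))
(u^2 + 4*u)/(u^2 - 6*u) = (u + 4)/(u - 6)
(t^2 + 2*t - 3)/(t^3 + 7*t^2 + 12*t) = (t - 1)/(t*(t + 4))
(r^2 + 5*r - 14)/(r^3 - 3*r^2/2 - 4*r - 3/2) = 2*(-r^2 - 5*r + 14)/(-2*r^3 + 3*r^2 + 8*r + 3)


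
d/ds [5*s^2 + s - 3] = 10*s + 1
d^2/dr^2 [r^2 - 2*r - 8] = 2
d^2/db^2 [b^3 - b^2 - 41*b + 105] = 6*b - 2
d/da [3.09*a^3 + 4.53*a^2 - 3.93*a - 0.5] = 9.27*a^2 + 9.06*a - 3.93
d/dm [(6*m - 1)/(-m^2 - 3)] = 2*(3*m^2 - m - 9)/(m^4 + 6*m^2 + 9)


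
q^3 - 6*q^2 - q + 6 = (q - 6)*(q - 1)*(q + 1)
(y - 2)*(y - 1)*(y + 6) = y^3 + 3*y^2 - 16*y + 12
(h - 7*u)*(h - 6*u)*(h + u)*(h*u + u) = h^4*u - 12*h^3*u^2 + h^3*u + 29*h^2*u^3 - 12*h^2*u^2 + 42*h*u^4 + 29*h*u^3 + 42*u^4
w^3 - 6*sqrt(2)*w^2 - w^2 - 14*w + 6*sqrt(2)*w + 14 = (w - 1)*(w - 7*sqrt(2))*(w + sqrt(2))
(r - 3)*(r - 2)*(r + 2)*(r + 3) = r^4 - 13*r^2 + 36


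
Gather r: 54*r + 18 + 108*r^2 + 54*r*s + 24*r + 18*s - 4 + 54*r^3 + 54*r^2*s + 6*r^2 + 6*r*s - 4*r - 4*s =54*r^3 + r^2*(54*s + 114) + r*(60*s + 74) + 14*s + 14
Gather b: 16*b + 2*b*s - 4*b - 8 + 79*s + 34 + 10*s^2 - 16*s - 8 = b*(2*s + 12) + 10*s^2 + 63*s + 18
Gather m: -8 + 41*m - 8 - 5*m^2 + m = -5*m^2 + 42*m - 16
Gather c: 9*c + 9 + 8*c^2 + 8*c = 8*c^2 + 17*c + 9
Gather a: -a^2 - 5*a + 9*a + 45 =-a^2 + 4*a + 45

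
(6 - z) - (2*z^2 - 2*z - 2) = -2*z^2 + z + 8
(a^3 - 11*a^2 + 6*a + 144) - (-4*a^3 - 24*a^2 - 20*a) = 5*a^3 + 13*a^2 + 26*a + 144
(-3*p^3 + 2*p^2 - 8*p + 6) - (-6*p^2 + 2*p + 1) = -3*p^3 + 8*p^2 - 10*p + 5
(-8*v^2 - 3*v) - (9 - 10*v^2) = 2*v^2 - 3*v - 9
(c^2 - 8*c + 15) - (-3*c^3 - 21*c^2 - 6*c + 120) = 3*c^3 + 22*c^2 - 2*c - 105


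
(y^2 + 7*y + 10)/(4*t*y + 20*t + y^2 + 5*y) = (y + 2)/(4*t + y)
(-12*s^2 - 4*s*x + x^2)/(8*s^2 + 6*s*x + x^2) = (-6*s + x)/(4*s + x)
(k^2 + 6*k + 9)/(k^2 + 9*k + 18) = (k + 3)/(k + 6)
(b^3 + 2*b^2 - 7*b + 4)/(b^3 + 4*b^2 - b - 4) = (b - 1)/(b + 1)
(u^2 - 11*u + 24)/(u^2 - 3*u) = (u - 8)/u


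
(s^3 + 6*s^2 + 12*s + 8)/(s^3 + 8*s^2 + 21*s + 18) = (s^2 + 4*s + 4)/(s^2 + 6*s + 9)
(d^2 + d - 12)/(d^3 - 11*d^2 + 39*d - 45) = (d + 4)/(d^2 - 8*d + 15)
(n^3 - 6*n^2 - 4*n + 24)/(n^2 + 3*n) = (n^3 - 6*n^2 - 4*n + 24)/(n*(n + 3))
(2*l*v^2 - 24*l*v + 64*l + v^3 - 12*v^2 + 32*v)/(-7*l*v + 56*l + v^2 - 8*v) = (2*l*v - 8*l + v^2 - 4*v)/(-7*l + v)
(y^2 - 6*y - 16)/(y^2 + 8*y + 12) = (y - 8)/(y + 6)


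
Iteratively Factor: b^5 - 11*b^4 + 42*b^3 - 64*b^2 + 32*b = (b)*(b^4 - 11*b^3 + 42*b^2 - 64*b + 32) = b*(b - 4)*(b^3 - 7*b^2 + 14*b - 8) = b*(b - 4)*(b - 1)*(b^2 - 6*b + 8) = b*(b - 4)*(b - 2)*(b - 1)*(b - 4)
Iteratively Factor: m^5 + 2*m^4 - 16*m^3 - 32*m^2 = (m + 4)*(m^4 - 2*m^3 - 8*m^2) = (m - 4)*(m + 4)*(m^3 + 2*m^2) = m*(m - 4)*(m + 4)*(m^2 + 2*m) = m^2*(m - 4)*(m + 4)*(m + 2)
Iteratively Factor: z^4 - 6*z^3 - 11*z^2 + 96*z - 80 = (z - 1)*(z^3 - 5*z^2 - 16*z + 80) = (z - 1)*(z + 4)*(z^2 - 9*z + 20) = (z - 4)*(z - 1)*(z + 4)*(z - 5)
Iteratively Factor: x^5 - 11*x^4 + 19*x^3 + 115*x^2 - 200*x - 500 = (x - 5)*(x^4 - 6*x^3 - 11*x^2 + 60*x + 100) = (x - 5)^2*(x^3 - x^2 - 16*x - 20) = (x - 5)^3*(x^2 + 4*x + 4) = (x - 5)^3*(x + 2)*(x + 2)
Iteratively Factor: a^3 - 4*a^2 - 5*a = (a - 5)*(a^2 + a) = a*(a - 5)*(a + 1)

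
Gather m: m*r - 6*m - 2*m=m*(r - 8)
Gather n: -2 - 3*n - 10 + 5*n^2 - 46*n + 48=5*n^2 - 49*n + 36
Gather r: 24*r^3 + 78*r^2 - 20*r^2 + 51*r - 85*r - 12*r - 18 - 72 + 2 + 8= 24*r^3 + 58*r^2 - 46*r - 80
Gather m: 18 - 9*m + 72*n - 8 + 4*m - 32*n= -5*m + 40*n + 10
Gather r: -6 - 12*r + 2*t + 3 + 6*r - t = -6*r + t - 3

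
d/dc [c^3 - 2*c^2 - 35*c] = 3*c^2 - 4*c - 35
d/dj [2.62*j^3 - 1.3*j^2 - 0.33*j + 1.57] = 7.86*j^2 - 2.6*j - 0.33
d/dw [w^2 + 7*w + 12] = 2*w + 7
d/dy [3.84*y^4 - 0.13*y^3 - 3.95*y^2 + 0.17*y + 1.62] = 15.36*y^3 - 0.39*y^2 - 7.9*y + 0.17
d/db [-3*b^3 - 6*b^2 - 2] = 3*b*(-3*b - 4)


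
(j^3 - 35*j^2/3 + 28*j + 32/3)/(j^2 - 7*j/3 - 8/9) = 3*(j^2 - 12*j + 32)/(3*j - 8)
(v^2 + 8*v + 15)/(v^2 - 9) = (v + 5)/(v - 3)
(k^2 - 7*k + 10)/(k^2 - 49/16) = 16*(k^2 - 7*k + 10)/(16*k^2 - 49)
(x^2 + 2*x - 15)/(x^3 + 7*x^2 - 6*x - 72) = (x + 5)/(x^2 + 10*x + 24)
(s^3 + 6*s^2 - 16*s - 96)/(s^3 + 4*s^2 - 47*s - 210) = (s^2 - 16)/(s^2 - 2*s - 35)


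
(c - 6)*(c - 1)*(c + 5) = c^3 - 2*c^2 - 29*c + 30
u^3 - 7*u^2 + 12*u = u*(u - 4)*(u - 3)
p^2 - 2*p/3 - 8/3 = (p - 2)*(p + 4/3)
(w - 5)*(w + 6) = w^2 + w - 30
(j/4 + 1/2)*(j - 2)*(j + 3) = j^3/4 + 3*j^2/4 - j - 3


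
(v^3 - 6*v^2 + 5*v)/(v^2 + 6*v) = (v^2 - 6*v + 5)/(v + 6)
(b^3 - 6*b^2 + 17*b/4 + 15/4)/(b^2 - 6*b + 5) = (b^2 - b - 3/4)/(b - 1)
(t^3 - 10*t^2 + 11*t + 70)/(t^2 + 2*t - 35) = (t^2 - 5*t - 14)/(t + 7)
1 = 1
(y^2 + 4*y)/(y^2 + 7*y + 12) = y/(y + 3)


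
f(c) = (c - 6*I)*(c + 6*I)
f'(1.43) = 2.86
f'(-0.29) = -0.58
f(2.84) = 44.07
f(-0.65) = 36.42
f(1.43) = 38.04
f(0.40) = 36.16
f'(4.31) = 8.62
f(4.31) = 54.58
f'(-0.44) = -0.88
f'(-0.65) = -1.30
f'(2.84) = 5.68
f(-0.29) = 36.08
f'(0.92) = 1.84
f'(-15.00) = -30.00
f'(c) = 2*c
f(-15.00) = 261.00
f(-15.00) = 261.00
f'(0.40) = 0.80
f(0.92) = 36.85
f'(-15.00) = -30.00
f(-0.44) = 36.19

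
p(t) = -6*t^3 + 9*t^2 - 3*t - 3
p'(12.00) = -2379.00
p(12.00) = -9111.00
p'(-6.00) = -759.00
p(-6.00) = 1635.00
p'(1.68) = -23.56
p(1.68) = -11.09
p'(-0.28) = -9.45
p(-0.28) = -1.32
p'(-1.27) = -54.89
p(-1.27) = 27.62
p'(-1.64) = -80.93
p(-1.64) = 52.59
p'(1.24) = -8.36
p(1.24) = -4.32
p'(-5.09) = -560.97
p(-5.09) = 1036.68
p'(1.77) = -27.53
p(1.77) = -13.39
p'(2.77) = -91.25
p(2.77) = -69.78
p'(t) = -18*t^2 + 18*t - 3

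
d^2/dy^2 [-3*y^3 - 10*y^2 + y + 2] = -18*y - 20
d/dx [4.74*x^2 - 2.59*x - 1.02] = 9.48*x - 2.59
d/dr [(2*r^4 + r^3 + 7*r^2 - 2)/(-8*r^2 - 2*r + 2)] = (-8*r^5 - 5*r^4 + 3*r^3 - 2*r^2 - r - 1)/(16*r^4 + 8*r^3 - 7*r^2 - 2*r + 1)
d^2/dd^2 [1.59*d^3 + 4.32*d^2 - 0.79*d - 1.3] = 9.54*d + 8.64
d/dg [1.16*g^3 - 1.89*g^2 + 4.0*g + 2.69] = 3.48*g^2 - 3.78*g + 4.0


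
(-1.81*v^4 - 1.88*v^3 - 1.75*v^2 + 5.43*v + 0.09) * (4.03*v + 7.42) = -7.2943*v^5 - 21.0066*v^4 - 21.0021*v^3 + 8.8979*v^2 + 40.6533*v + 0.6678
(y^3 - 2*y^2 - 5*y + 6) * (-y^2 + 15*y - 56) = -y^5 + 17*y^4 - 81*y^3 + 31*y^2 + 370*y - 336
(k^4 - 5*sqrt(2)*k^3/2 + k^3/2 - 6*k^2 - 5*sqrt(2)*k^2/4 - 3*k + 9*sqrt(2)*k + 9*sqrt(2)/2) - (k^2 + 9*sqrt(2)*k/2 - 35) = k^4 - 5*sqrt(2)*k^3/2 + k^3/2 - 7*k^2 - 5*sqrt(2)*k^2/4 - 3*k + 9*sqrt(2)*k/2 + 9*sqrt(2)/2 + 35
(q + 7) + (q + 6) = 2*q + 13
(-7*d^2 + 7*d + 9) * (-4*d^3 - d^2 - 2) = 28*d^5 - 21*d^4 - 43*d^3 + 5*d^2 - 14*d - 18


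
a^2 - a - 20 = (a - 5)*(a + 4)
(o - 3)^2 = o^2 - 6*o + 9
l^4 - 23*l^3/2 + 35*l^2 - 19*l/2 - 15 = (l - 6)*(l - 5)*(l - 1)*(l + 1/2)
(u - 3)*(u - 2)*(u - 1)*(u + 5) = u^4 - u^3 - 19*u^2 + 49*u - 30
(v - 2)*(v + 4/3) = v^2 - 2*v/3 - 8/3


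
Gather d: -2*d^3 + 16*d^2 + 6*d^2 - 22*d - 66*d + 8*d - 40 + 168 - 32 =-2*d^3 + 22*d^2 - 80*d + 96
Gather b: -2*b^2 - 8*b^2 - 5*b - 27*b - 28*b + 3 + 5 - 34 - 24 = -10*b^2 - 60*b - 50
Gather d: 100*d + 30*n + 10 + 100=100*d + 30*n + 110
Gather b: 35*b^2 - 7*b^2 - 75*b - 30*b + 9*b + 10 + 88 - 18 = 28*b^2 - 96*b + 80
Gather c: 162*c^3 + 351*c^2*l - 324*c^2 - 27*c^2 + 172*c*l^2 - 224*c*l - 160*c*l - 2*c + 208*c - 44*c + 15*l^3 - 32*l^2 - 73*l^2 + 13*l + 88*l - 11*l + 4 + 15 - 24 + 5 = 162*c^3 + c^2*(351*l - 351) + c*(172*l^2 - 384*l + 162) + 15*l^3 - 105*l^2 + 90*l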